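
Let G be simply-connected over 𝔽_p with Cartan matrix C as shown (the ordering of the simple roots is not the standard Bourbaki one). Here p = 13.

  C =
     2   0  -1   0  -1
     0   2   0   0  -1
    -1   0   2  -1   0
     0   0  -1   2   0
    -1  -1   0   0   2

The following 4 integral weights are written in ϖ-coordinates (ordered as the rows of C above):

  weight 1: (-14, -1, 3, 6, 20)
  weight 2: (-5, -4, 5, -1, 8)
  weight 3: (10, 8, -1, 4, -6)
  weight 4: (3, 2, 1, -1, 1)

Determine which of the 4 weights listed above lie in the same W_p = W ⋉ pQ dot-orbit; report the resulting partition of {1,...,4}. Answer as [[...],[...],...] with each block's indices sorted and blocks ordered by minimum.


Root system A_5: the 5×5 matrix C matches after relabeling.

λ_j+ρ reflected into Ā_13 (⟨·,θ^∨⟩≤13); 5-tuples as given:

  λ_1+ρ ↦ (4, 2, 1, 0, 0)
  λ_2+ρ ↦ (4, 3, 2, 0, 2)
  λ_3+ρ ↦ (4, 3, 2, 0, 2)
  λ_4+ρ ↦ (4, 3, 2, 0, 2)

Grouping the 4 weights by Ā_13-representative: 2 linkage classes.

[[1], [2, 3, 4]]


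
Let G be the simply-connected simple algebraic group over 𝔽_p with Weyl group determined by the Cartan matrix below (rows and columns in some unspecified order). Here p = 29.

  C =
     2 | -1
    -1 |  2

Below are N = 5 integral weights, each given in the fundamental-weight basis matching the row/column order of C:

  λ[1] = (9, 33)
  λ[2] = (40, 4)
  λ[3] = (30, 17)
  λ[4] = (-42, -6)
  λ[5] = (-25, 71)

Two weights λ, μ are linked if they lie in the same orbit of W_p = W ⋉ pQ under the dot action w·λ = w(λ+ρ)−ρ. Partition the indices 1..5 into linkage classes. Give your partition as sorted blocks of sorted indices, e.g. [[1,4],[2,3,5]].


Type A_2, rank 2, |W|=6; reorder rows/cols to standard.

λ_j+ρ reflected into Ā_29 (⟨·,θ^∨⟩≤29); 2-tuples as given:

  λ_1 → (5, 14)
  λ_2 → (12, 12)
  λ_3 → (9, 2)
  λ_4 → (12, 12)
  λ_5 → (5, 14)

3 distinct reps among the 5 weights ⇒ 3 W_29-linkage classes:

[[1, 5], [2, 4], [3]]


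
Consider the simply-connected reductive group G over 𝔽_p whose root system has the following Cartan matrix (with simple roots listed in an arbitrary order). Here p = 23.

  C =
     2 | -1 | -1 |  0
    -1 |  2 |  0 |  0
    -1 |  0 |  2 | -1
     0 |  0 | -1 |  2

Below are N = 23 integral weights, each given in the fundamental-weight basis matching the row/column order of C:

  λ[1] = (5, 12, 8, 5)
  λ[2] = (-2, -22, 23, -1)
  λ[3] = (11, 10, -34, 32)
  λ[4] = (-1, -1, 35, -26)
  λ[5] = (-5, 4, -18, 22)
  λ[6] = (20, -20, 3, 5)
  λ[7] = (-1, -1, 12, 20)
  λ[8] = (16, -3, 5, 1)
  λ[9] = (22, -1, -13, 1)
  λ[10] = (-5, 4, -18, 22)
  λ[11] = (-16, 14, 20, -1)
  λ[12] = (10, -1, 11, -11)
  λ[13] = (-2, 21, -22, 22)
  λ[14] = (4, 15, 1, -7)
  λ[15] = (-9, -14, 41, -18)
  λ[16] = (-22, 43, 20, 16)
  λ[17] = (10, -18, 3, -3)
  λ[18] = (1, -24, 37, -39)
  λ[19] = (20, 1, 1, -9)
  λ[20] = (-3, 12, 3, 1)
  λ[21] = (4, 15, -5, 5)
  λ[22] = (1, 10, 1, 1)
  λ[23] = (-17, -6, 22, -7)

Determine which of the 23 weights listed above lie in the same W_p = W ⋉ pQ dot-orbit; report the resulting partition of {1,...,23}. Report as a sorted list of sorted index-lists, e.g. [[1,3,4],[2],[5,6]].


Cartan matrix: type A_4 (|W|=120); un-permuting the 4 rows.

Alcove-folded reps (p=23, 23 weights, presented ϖ-order):

  λ_1+ρ ↦ (6, 2, 4, 5)
  λ_2+ρ ↦ (21, 0, 1, 1)
  λ_3+ρ ↦ (11, 0, 2, 10)
  λ_4+ρ ↦ (11, 0, 2, 10)
  λ_5+ρ ↦ (1, 16, 4, 2)
  λ_6+ρ ↦ (2, 11, 2, 2)
  λ_7+ρ ↦ (11, 0, 2, 10)
  λ_8+ρ ↦ (15, 0, 6, 0)
  λ_9+ρ ↦ (11, 0, 2, 10)
  λ_10+ρ ↦ (1, 16, 4, 2)
  λ_11+ρ ↦ (15, 0, 6, 0)
  λ_12+ρ ↦ (11, 0, 2, 10)
  λ_13+ρ ↦ (21, 0, 1, 1)
  λ_14+ρ ↦ (1, 16, 4, 2)
  λ_15+ρ ↦ (2, 11, 2, 2)
  λ_16+ρ ↦ (15, 0, 6, 0)
  λ_17+ρ ↦ (2, 11, 2, 2)
  λ_18+ρ ↦ (15, 0, 6, 0)
  λ_19+ρ ↦ (15, 0, 6, 0)
  λ_20+ρ ↦ (2, 11, 2, 2)
  λ_21+ρ ↦ (1, 16, 4, 2)
  λ_22+ρ ↦ (2, 11, 2, 2)
  λ_23+ρ ↦ (1, 16, 4, 2)

6 distinct reps among the 23 weights ⇒ 6 W_23-linkage classes:

[[1], [2, 13], [3, 4, 7, 9, 12], [5, 10, 14, 21, 23], [6, 15, 17, 20, 22], [8, 11, 16, 18, 19]]


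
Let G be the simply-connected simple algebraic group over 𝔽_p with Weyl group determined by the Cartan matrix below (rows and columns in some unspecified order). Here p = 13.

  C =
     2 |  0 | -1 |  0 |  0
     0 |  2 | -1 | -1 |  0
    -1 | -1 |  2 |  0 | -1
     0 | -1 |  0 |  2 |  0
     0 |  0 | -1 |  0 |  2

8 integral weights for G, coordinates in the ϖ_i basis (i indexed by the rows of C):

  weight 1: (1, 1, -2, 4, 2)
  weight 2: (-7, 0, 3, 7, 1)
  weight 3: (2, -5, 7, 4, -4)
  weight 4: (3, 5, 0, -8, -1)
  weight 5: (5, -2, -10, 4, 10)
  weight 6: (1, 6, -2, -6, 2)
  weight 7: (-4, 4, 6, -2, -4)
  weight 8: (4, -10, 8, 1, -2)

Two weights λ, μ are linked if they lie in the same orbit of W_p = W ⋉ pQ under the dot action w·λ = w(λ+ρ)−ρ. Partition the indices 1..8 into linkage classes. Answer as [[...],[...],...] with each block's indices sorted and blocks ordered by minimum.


Cartan matrix: type D_5 (|W|=1920); un-permuting the 5 rows.

Alcove-folded reps (p=13, 8 weights, presented ϖ-order):

    λ_1+ρ ↦ (1, 1, 1, 5, 2)
    λ_2+ρ ↦ (4, 1, 0, 6, 0)
    λ_3+ρ ↦ (3, 0, 1, 1, 3)
    λ_4+ρ ↦ (4, 1, 0, 6, 0)
    λ_5+ρ ↦ (1, 1, 1, 5, 2)
    λ_6+ρ ↦ (1, 1, 1, 5, 2)
    λ_7+ρ ↦ (3, 0, 1, 1, 3)
    λ_8+ρ ↦ (4, 1, 0, 6, 0)

These 8 weights hit 3 W_13-dot-orbits; sizes (3, 3, 2):

[[1, 5, 6], [2, 4, 8], [3, 7]]


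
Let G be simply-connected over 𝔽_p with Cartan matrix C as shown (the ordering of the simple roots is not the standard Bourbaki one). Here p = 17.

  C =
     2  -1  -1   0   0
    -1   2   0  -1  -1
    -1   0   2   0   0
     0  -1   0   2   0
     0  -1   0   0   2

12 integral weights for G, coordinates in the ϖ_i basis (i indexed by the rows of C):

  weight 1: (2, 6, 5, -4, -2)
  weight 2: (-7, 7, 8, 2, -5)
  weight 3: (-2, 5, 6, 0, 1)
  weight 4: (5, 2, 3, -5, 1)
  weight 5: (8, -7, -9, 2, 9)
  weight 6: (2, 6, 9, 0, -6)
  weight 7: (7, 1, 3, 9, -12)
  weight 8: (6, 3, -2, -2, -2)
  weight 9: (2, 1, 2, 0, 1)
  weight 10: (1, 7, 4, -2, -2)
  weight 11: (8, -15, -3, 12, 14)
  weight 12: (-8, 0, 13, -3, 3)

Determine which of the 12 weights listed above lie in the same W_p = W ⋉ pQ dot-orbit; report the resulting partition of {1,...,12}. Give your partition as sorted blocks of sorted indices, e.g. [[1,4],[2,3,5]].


D_5 Cartan matrix, 5 simple roots permuted; ρ=(1,1,1,1,1).

Each λ_j+ρ reduced to Ā_17; 5-tuples below use C's row order:

    λ_1 → (2, 1, 4, 3, 1)
    λ_2 → (3, 2, 3, 1, 2)
    λ_3 → (3, 2, 3, 1, 2)
    λ_4 → (2, 1, 4, 3, 1)
    λ_5 → (3, 2, 3, 1, 2)
    λ_6 → (2, 1, 4, 3, 1)
    λ_7 → (3, 2, 3, 1, 2)
    λ_8 → (4, 2, 1, 1, 1)
    λ_9 → (3, 2, 3, 1, 2)
    λ_10 → (4, 2, 1, 1, 1)
    λ_11 → (4, 2, 1, 1, 1)
    λ_12 → (2, 1, 4, 3, 1)

Linkage partition of the 12 weights (3 classes, p=17):

[[1, 4, 6, 12], [2, 3, 5, 7, 9], [8, 10, 11]]


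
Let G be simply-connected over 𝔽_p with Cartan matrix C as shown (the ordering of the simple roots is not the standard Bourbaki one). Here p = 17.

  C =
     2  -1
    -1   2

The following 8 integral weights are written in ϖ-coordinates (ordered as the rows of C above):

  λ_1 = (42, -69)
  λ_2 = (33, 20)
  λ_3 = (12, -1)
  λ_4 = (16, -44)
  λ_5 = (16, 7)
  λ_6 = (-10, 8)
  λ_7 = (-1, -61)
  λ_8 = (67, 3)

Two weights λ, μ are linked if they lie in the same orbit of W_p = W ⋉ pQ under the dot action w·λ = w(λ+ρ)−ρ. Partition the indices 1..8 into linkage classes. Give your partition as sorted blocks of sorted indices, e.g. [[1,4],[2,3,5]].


A_2 Cartan matrix, 2 simple roots permuted; ρ=(1,1).

Each λ_j+ρ reduced to Ā_17; 2-tuples below use C's row order:

  λ_1 → (9, 0) · λ_2 → (13, 0) · λ_3 → (13, 0) · λ_4 → (9, 0) · λ_5 → (9, 0) · λ_6 → (9, 0) · λ_7 → (9, 0) · λ_8 → (13, 0)

2 distinct reps among the 8 weights ⇒ 2 W_17-linkage classes:

[[1, 4, 5, 6, 7], [2, 3, 8]]


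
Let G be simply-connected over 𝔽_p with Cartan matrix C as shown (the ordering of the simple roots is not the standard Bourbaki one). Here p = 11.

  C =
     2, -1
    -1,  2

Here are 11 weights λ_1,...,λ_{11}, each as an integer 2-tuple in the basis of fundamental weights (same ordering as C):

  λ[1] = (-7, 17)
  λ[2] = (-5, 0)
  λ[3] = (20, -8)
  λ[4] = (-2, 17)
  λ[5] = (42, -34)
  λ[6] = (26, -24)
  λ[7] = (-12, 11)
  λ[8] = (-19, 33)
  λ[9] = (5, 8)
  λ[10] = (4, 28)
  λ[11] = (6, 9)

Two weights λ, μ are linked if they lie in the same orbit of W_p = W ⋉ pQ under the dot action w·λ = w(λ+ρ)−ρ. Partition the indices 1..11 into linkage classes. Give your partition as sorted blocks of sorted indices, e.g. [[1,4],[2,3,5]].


A_2 Cartan matrix, 2 simple roots permuted; ρ=(1,1).

Alcove-folded reps (p=11, 11 weights, presented ϖ-order):

  1: (1, 4);  2: (1, 3);  3: (1, 3);  4: (6, 4);  5: (10, 0);  6: (6, 4);  7: (10, 0);  8: (6, 4);  9: (2, 5);  10: (1, 4);  11: (1, 4)

Grouping the 11 weights by Ā_11-representative: 5 linkage classes.

[[1, 10, 11], [2, 3], [4, 6, 8], [5, 7], [9]]


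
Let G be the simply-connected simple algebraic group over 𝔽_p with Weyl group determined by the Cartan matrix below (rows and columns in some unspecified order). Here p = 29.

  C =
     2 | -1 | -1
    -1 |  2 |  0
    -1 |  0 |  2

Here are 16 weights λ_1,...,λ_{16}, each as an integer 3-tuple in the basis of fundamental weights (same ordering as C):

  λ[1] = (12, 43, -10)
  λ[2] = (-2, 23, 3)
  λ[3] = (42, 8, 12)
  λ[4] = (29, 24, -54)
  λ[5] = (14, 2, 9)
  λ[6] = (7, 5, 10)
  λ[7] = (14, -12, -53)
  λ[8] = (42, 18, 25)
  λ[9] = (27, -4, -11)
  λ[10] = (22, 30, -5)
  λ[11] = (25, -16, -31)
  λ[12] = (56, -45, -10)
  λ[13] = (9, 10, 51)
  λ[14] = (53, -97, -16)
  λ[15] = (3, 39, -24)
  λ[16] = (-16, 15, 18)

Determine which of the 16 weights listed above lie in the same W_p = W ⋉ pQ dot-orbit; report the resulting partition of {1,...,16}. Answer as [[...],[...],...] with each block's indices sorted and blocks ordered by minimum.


Dynkin diagram of C (from the 4 off-diagonal −1 entries): A_3.

Each λ_j+ρ reduced to Ā_29; 3-tuples below use C's row order:

  1: (15, 1, 4) · 2: (1, 23, 3) · 3: (7, 6, 2) · 4: (1, 23, 3) · 5: (15, 3, 10) · 6: (8, 6, 11) · 7: (8, 6, 11) · 8: (15, 3, 10) · 9: (15, 3, 10) · 10: (2, 4, 19) · 11: (15, 3, 10) · 12: (15, 1, 4) · 13: (8, 6, 11) · 14: (15, 1, 4) · 15: (8, 6, 11) · 16: (15, 1, 4)

Linkage partition of the 16 weights (6 classes, p=29):

[[1, 12, 14, 16], [2, 4], [3], [5, 8, 9, 11], [6, 7, 13, 15], [10]]


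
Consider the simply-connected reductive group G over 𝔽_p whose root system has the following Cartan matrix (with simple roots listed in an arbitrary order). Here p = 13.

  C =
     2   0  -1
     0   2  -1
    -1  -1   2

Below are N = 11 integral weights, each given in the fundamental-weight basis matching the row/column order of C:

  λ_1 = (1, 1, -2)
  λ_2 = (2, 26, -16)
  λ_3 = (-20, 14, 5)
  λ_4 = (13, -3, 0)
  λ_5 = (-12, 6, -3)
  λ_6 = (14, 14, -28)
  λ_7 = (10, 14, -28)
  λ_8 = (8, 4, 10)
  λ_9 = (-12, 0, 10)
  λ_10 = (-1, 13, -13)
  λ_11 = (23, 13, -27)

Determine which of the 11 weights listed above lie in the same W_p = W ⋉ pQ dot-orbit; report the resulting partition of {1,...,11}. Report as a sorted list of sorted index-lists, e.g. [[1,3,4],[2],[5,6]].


Root system A_3: the 3×3 matrix C matches after relabeling.

Each λ_j+ρ reduced to Ā_13; 3-tuples below use C's row order:

  λ_1+ρ ↦ (1, 1, 1);  λ_2+ρ ↦ (1, 1, 1);  λ_3+ρ ↦ (2, 6, 5);  λ_4+ρ ↦ (11, 1, 0);  λ_5+ρ ↦ (2, 6, 5);  λ_6+ρ ↦ (1, 1, 1);  λ_7+ρ ↦ (1, 1, 1);  λ_8+ρ ↦ (3, 7, 1);  λ_9+ρ ↦ (11, 1, 0);  λ_10+ρ ↦ (11, 1, 0);  λ_11+ρ ↦ (11, 1, 0)

These 11 weights hit 4 W_13-dot-orbits; sizes (4, 2, 4, 1):

[[1, 2, 6, 7], [3, 5], [4, 9, 10, 11], [8]]


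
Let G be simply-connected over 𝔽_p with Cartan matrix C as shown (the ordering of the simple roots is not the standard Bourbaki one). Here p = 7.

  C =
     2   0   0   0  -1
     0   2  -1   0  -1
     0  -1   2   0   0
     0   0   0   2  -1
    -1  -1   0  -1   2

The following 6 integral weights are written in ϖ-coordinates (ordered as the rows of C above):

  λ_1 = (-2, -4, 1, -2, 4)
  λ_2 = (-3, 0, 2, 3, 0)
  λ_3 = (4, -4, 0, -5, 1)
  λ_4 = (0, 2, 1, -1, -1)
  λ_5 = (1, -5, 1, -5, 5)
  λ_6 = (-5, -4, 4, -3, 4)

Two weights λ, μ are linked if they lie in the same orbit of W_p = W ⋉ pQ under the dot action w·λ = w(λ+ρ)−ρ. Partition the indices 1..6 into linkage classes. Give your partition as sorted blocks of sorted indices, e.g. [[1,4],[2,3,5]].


Root system D_5: the 5×5 matrix C matches after relabeling.

Each λ_j+ρ reduced to Ā_7; 5-tuples below use C's row order:

  [1] (1, 2, 1, 1, 0)
  [2] (0, 1, 1, 2, 1)
  [3] (0, 2, 2, 1, 0)
  [4] (1, 1, 2, 0, 0)
  [5] (0, 1, 1, 2, 1)
  [6] (0, 1, 1, 2, 1)

The 6 indices split into 4 linkage classes (same alcove rep ⇔ same W_7-dot-orbit):

[[1], [2, 5, 6], [3], [4]]


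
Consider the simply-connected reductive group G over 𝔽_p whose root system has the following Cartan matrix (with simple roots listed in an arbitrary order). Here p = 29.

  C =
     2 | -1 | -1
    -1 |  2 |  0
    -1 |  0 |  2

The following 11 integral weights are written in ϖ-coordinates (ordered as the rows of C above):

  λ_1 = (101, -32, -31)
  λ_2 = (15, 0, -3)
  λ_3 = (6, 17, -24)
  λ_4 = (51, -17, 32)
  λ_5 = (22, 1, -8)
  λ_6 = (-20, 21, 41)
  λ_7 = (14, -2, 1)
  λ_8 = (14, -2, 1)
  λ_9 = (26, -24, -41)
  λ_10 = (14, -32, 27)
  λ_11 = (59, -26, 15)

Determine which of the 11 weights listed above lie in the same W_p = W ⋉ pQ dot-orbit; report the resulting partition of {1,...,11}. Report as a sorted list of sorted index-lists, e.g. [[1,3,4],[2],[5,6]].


Root system A_3: the 3×3 matrix C matches after relabeling.

Ā_29 reps of the 11 weights (A_3, coords as presented):

  1: (14, 1, 2)
  2: (14, 1, 2)
  3: (16, 2, 7)
  4: (16, 2, 7)
  5: (16, 2, 7)
  6: (6, 13, 7)
  7: (14, 1, 2)
  8: (14, 1, 2)
  9: (16, 2, 7)
  10: (14, 1, 2)
  11: (16, 2, 7)

The 11 indices split into 3 linkage classes (same alcove rep ⇔ same W_29-dot-orbit):

[[1, 2, 7, 8, 10], [3, 4, 5, 9, 11], [6]]


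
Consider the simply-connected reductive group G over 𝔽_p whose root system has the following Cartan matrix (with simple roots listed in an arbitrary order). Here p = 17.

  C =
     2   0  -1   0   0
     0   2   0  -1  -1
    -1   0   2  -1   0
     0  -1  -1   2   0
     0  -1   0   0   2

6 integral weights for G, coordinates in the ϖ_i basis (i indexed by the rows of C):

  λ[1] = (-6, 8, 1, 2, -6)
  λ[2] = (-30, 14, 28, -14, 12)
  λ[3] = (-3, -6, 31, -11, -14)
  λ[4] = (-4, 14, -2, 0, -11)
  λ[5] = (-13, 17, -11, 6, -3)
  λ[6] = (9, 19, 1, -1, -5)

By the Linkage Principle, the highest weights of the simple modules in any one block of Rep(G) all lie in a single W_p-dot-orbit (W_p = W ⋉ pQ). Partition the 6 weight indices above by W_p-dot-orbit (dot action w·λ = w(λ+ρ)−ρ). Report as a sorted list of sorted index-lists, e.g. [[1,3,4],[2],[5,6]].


Root system A_5: the 5×5 matrix C matches after relabeling.

λ_j+ρ reflected into Ā_17 (⟨·,θ^∨⟩≤17); 5-tuples as given:

  λ_1 → (2, 4, 3, 0, 5)
  λ_2 → (1, 0, 10, 2, 2)
  λ_3 → (1, 0, 10, 2, 2)
  λ_4 → (1, 2, 0, 3, 10)
  λ_5 → (1, 5, 2, 7, 1)
  λ_6 → (1, 2, 0, 3, 10)

These 6 weights hit 4 W_17-dot-orbits; sizes (1, 2, 2, 1):

[[1], [2, 3], [4, 6], [5]]


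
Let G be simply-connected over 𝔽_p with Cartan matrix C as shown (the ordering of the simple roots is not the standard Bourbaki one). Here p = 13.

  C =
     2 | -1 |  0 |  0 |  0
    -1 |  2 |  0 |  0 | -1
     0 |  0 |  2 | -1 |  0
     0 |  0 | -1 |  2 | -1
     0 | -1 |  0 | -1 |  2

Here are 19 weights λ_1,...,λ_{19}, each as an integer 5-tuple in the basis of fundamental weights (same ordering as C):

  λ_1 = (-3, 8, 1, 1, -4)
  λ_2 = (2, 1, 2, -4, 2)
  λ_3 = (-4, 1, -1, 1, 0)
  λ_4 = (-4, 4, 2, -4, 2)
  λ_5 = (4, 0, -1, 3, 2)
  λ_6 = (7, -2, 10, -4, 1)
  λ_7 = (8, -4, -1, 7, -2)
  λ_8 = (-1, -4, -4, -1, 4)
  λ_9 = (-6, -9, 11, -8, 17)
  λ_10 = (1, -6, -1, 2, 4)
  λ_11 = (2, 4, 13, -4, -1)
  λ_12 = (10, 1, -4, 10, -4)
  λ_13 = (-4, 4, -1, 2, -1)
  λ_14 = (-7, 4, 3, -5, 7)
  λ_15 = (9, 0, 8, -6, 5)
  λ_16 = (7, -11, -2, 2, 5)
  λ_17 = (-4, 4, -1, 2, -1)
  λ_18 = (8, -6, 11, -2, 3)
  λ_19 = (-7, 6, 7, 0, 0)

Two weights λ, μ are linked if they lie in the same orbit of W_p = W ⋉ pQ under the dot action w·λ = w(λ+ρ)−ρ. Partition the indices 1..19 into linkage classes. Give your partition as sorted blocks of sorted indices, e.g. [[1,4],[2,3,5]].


C ↔ A_5 under row/col permutation; |W(A_5)| = 720.

Each λ_j+ρ reduced to Ā_13; 5-tuples below use C's row order:

    [1] (2, 4, 1, 1, 2)
    [2] (3, 2, 0, 3, 0)
    [3] (2, 1, 0, 2, 0)
    [4] (3, 2, 0, 3, 0)
    [5] (5, 1, 0, 4, 3)
    [6] (2, 1, 4, 1, 1)
    [7] (5, 1, 0, 4, 3)
    [8] (2, 1, 0, 2, 0)
    [9] (2, 1, 5, 0, 2)
    [10] (3, 2, 0, 3, 0)
    [11] (2, 1, 5, 0, 2)
    [12] (2, 1, 5, 0, 2)
    [13] (3, 2, 0, 3, 0)
    [14] (5, 1, 0, 4, 3)
    [15] (2, 1, 4, 1, 1)
    [16] (2, 4, 1, 1, 2)
    [17] (3, 2, 0, 3, 0)
    [18] (2, 1, 4, 1, 1)
    [19] (2, 1, 4, 1, 1)

Grouping the 19 weights by Ā_13-representative: 6 linkage classes.

[[1, 16], [2, 4, 10, 13, 17], [3, 8], [5, 7, 14], [6, 15, 18, 19], [9, 11, 12]]


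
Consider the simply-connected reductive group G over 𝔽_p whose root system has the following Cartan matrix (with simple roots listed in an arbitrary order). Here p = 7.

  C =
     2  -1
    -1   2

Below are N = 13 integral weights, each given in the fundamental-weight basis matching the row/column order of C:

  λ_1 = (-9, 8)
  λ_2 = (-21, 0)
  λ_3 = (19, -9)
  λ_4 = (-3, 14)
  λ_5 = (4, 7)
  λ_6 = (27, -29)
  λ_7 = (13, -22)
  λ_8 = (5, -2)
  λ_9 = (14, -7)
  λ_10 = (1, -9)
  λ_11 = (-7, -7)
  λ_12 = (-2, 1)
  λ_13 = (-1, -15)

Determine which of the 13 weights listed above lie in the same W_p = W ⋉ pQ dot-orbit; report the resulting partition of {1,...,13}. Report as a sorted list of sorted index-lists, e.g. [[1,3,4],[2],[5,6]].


Dynkin diagram of C (from the 2 off-diagonal −1 entries): A_2.

λ_j+ρ reflected into Ā_7 (⟨·,θ^∨⟩≤7); 2-tuples as given:

  [1] (5, 1);  [2] (1, 1);  [3] (5, 1);  [4] (5, 1);  [5] (1, 1);  [6] (0, 7);  [7] (0, 7);  [8] (5, 1);  [9] (1, 1);  [10] (5, 1);  [11] (1, 1);  [12] (1, 1);  [13] (0, 7)

3 distinct reps among the 13 weights ⇒ 3 W_7-linkage classes:

[[1, 3, 4, 8, 10], [2, 5, 9, 11, 12], [6, 7, 13]]


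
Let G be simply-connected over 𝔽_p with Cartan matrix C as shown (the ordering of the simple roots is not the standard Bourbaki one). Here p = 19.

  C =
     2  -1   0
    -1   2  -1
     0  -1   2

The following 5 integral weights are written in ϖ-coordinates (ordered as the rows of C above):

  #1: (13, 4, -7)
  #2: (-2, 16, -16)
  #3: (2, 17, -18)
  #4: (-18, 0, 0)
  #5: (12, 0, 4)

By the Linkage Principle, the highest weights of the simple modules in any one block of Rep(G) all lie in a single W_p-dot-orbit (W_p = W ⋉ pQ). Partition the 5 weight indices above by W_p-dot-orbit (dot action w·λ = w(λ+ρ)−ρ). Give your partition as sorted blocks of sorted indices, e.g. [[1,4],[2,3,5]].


Root system A_3: the 3×3 matrix C matches after relabeling.

λ_j+ρ reflected into Ā_19 (⟨·,θ^∨⟩≤19); 3-tuples as given:

    1: (13, 1, 5)
    2: (1, 1, 15)
    3: (1, 1, 15)
    4: (1, 1, 15)
    5: (13, 1, 5)

Linkage partition of the 5 weights (2 classes, p=19):

[[1, 5], [2, 3, 4]]


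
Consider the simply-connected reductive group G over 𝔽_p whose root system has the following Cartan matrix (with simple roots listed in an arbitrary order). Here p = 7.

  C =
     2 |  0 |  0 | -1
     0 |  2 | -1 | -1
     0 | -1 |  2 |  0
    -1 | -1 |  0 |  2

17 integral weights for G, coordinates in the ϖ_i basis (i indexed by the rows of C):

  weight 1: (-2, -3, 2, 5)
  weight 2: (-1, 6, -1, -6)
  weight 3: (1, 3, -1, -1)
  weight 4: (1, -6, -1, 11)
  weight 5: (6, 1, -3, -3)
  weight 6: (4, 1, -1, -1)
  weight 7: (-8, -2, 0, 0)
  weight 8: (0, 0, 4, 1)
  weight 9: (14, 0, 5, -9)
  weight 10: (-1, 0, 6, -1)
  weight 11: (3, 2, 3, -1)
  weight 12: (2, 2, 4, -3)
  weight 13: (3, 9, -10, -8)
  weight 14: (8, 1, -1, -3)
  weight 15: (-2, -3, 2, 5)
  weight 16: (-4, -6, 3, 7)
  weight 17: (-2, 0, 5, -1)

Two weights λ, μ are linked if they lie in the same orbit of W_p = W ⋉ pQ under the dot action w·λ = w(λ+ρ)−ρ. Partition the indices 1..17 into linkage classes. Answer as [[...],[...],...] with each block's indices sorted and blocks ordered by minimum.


C ↔ A_4 under row/col permutation; |W(A_4)| = 120.

Alcove-folded reps (p=7, 17 weights, presented ϖ-order):

  [1] (1, 2, 1, 3) · [2] (5, 2, 0, 0) · [3] (2, 4, 0, 0) · [4] (5, 2, 0, 0) · [5] (5, 2, 0, 0) · [6] (5, 2, 0, 0) · [7] (0, 0, 6, 1) · [8] (1, 1, 3, 1) · [9] (0, 0, 6, 1) · [10] (0, 0, 6, 1) · [11] (0, 3, 0, 0) · [12] (1, 1, 3, 1) · [13] (2, 4, 0, 0) · [14] (5, 2, 0, 0) · [15] (1, 2, 1, 3) · [16] (2, 4, 0, 0) · [17] (0, 0, 6, 1)

6 distinct reps among the 17 weights ⇒ 6 W_7-linkage classes:

[[1, 15], [2, 4, 5, 6, 14], [3, 13, 16], [7, 9, 10, 17], [8, 12], [11]]


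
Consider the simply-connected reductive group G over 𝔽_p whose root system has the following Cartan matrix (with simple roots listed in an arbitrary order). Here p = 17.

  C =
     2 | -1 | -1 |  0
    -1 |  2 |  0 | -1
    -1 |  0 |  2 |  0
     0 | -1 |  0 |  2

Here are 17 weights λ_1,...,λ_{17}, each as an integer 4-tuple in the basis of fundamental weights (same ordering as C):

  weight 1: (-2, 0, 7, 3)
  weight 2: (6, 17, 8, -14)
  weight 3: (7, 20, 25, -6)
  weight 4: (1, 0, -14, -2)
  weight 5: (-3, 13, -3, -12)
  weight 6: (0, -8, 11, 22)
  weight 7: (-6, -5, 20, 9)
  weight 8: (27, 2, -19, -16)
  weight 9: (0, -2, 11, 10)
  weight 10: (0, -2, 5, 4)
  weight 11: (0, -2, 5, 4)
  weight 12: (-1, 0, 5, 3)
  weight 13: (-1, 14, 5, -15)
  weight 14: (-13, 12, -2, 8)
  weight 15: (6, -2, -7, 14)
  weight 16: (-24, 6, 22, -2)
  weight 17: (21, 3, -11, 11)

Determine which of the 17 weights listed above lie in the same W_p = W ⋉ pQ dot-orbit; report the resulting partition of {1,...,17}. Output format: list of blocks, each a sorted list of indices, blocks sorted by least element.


C ↔ A_4 under row/col permutation; |W(A_4)| = 120.

λ_j+ρ reflected into Ā_17 (⟨·,θ^∨⟩≤17); 4-tuples as given:

  1: (1, 0, 7, 4)
  2: (1, 0, 7, 4)
  3: (1, 0, 7, 4)
  4: (0, 1, 2, 10)
  5: (1, 1, 2, 10)
  6: (0, 1, 6, 4)
  7: (4, 1, 7, 4)
  8: (1, 1, 2, 10)
  9: (0, 1, 6, 4)
  10: (0, 1, 6, 4)
  11: (0, 1, 6, 4)
  12: (0, 1, 6, 4)
  13: (0, 1, 2, 10)
  14: (1, 0, 7, 4)
  15: (0, 1, 2, 10)
  16: (0, 1, 6, 10)
  17: (4, 1, 7, 4)

Grouping the 17 weights by Ā_17-representative: 6 linkage classes.

[[1, 2, 3, 14], [4, 13, 15], [5, 8], [6, 9, 10, 11, 12], [7, 17], [16]]


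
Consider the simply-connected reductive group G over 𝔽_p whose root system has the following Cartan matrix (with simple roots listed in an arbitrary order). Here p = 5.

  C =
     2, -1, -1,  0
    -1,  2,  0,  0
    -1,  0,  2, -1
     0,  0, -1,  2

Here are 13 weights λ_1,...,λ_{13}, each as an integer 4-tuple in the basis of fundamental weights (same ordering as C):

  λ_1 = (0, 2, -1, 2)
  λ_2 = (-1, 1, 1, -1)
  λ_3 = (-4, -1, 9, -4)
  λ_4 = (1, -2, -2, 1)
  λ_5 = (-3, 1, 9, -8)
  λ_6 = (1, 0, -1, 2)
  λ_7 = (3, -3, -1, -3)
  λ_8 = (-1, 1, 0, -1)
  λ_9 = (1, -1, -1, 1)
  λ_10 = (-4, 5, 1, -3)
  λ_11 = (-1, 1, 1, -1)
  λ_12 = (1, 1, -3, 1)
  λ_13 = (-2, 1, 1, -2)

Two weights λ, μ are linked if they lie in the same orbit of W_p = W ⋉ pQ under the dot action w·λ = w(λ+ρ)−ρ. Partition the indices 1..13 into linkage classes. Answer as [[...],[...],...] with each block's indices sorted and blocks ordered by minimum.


Cartan matrix: type A_4 (|W|=120); un-permuting the 4 rows.

Ā_5 reps of the 13 weights (A_4, coords as presented):

  λ_1+ρ ↦ (1, 1, 0, 1);  λ_2+ρ ↦ (0, 2, 2, 0);  λ_3+ρ ↦ (2, 0, 0, 2);  λ_4+ρ ↦ (0, 1, 1, 1);  λ_5+ρ ↦ (1, 2, 2, 0);  λ_6+ρ ↦ (2, 0, 0, 2);  λ_7+ρ ↦ (0, 2, 2, 0);  λ_8+ρ ↦ (0, 2, 1, 0);  λ_9+ρ ↦ (2, 0, 0, 2);  λ_10+ρ ↦ (0, 2, 2, 0);  λ_11+ρ ↦ (0, 2, 2, 0);  λ_12+ρ ↦ (0, 2, 2, 0);  λ_13+ρ ↦ (1, 1, 0, 1)

Grouping the 13 weights by Ā_5-representative: 6 linkage classes.

[[1, 13], [2, 7, 10, 11, 12], [3, 6, 9], [4], [5], [8]]


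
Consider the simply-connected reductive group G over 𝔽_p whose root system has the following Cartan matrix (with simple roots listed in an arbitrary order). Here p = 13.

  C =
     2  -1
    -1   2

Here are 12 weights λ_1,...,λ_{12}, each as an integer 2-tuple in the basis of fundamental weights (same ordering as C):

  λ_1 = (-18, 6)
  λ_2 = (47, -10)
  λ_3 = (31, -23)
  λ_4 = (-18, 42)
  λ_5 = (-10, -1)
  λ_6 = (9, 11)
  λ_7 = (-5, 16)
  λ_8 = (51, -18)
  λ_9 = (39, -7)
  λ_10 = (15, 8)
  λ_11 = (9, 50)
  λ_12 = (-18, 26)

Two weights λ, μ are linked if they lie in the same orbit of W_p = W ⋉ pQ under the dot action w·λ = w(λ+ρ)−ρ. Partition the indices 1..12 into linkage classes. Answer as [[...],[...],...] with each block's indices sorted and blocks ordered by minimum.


Root system A_2: the 2×2 matrix C matches after relabeling.

Alcove-folded reps (p=13, 12 weights, presented ϖ-order):

    [1] (3, 6)
    [2] (0, 9)
    [3] (3, 6)
    [4] (0, 9)
    [5] (0, 9)
    [6] (1, 3)
    [7] (0, 9)
    [8] (0, 9)
    [9] (5, 1)
    [10] (1, 3)
    [11] (1, 3)
    [12] (1, 3)

Linkage partition of the 12 weights (4 classes, p=13):

[[1, 3], [2, 4, 5, 7, 8], [6, 10, 11, 12], [9]]


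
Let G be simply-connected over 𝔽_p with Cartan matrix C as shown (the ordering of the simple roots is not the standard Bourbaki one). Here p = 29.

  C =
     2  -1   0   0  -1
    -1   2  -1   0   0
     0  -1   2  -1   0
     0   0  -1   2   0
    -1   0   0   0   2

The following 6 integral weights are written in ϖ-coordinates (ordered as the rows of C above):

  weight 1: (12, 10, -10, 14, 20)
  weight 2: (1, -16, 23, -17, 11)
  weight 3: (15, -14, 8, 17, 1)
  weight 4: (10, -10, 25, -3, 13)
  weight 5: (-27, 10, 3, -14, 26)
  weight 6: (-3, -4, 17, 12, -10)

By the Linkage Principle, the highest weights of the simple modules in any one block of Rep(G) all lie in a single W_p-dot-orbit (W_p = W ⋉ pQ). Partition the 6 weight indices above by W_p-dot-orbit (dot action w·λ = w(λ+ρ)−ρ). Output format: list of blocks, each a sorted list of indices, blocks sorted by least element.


A_5 Cartan matrix, 5 simple roots permuted; ρ=(1,1,1,1,1).

Alcove-folded reps (p=29, 6 weights, presented ϖ-order):

  λ_1+ρ ↦ (7, 5, 2, 9, 1)
  λ_2+ρ ↦ (7, 5, 2, 9, 1)
  λ_3+ρ ↦ (2, 9, 4, 11, 1)
  λ_4+ρ ↦ (2, 9, 4, 11, 1)
  λ_5+ρ ↦ (2, 9, 4, 11, 1)
  λ_6+ρ ↦ (2, 9, 4, 11, 1)

These 6 weights hit 2 W_29-dot-orbits; sizes (2, 4):

[[1, 2], [3, 4, 5, 6]]


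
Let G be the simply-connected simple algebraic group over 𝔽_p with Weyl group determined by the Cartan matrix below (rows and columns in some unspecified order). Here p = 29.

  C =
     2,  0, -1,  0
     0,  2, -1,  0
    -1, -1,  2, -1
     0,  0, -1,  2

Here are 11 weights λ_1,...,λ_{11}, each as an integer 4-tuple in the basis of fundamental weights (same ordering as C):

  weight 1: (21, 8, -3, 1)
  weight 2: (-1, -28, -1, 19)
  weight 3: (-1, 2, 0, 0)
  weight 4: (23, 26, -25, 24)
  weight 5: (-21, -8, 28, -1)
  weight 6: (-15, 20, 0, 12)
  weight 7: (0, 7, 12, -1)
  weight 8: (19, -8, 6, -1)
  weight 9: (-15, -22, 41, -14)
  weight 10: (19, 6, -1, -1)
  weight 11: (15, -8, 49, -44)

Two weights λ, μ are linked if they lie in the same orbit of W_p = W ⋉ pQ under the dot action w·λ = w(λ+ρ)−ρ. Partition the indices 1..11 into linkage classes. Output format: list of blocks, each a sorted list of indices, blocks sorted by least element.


Root system D_4: the 4×4 matrix C matches after relabeling.

Alcove-folded reps (p=29, 11 weights, presented ϖ-order):

  λ_1 → (20, 7, 0, 0)
  λ_2 → (20, 7, 0, 0)
  λ_3 → (0, 3, 1, 1)
  λ_4 → (0, 3, 1, 1)
  λ_5 → (20, 7, 0, 0)
  λ_6 → (1, 8, 7, 0)
  λ_7 → (1, 8, 7, 0)
  λ_8 → (20, 7, 0, 0)
  λ_9 → (1, 8, 7, 0)
  λ_10 → (20, 7, 0, 0)
  λ_11 → (1, 8, 7, 0)

Partition of {1..11} into 3 W_29-dot-orbits:

[[1, 2, 5, 8, 10], [3, 4], [6, 7, 9, 11]]


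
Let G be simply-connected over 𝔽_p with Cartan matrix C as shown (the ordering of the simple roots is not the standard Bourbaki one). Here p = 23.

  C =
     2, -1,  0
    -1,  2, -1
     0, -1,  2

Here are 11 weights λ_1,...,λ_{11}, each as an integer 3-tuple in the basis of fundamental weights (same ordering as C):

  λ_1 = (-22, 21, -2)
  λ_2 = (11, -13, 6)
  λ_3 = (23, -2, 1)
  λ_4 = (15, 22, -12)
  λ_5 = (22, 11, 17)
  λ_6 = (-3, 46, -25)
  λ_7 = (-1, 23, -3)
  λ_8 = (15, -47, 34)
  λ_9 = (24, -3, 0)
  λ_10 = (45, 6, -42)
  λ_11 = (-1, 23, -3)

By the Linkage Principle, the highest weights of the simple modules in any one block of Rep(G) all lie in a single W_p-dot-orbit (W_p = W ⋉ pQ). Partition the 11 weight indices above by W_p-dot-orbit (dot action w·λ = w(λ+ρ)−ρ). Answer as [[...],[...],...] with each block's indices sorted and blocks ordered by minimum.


A_3 Cartan matrix, 3 simple roots permuted; ρ=(1,1,1).

Alcove-folded reps (p=23, 11 weights, presented ϖ-order):

  λ_1 → (21, 0, 1);  λ_2 → (0, 7, 5);  λ_3 → (21, 0, 1);  λ_4 → (0, 7, 5);  λ_5 → (0, 7, 5);  λ_6 → (21, 0, 1);  λ_7 → (1, 21, 1);  λ_8 → (0, 7, 5);  λ_9 → (21, 0, 1);  λ_10 → (0, 7, 5);  λ_11 → (1, 21, 1)

3 distinct reps among the 11 weights ⇒ 3 W_23-linkage classes:

[[1, 3, 6, 9], [2, 4, 5, 8, 10], [7, 11]]


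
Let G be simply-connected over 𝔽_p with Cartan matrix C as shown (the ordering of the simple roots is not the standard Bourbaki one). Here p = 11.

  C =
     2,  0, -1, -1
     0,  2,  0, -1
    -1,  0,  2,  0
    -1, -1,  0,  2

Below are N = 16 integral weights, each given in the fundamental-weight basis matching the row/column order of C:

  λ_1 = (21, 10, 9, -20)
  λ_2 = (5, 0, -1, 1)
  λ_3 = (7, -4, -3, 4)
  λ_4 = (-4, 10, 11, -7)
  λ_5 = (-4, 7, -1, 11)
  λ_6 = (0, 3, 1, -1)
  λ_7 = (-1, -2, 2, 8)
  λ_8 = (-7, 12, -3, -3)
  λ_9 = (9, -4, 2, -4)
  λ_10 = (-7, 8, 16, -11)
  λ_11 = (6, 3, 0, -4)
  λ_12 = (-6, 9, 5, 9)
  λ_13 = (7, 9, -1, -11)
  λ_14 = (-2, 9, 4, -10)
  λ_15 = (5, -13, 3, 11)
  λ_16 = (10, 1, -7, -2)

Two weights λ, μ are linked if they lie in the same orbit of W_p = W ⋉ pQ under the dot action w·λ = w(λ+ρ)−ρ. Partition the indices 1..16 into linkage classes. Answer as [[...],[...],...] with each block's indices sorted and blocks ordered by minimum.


A_4 Cartan matrix, 4 simple roots permuted; ρ=(1,1,1,1).

Folding the 16 weights λ_j+ρ into Ā_11 (reps in the given 4-coord order):

  λ_1+ρ ↦ (0, 0, 2, 8)
  λ_2+ρ ↦ (6, 1, 0, 2)
  λ_3+ρ ↦ (6, 1, 0, 2)
  λ_4+ρ ↦ (6, 1, 0, 2)
  λ_5+ρ ↦ (6, 1, 0, 2)
  λ_6+ρ ↦ (1, 4, 2, 0)
  λ_7+ρ ↦ (0, 0, 2, 8)
  λ_8+ρ ↦ (6, 1, 0, 2)
  λ_9+ρ ↦ (4, 1, 1, 3)
  λ_10+ρ ↦ (4, 0, 5, 1)
  λ_11+ρ ↦ (4, 1, 1, 3)
  λ_12+ρ ↦ (4, 0, 5, 1)
  λ_13+ρ ↦ (0, 0, 2, 8)
  λ_14+ρ ↦ (4, 0, 5, 1)
  λ_15+ρ ↦ (0, 0, 6, 1)
  λ_16+ρ ↦ (4, 0, 5, 1)

Linkage partition of the 16 weights (6 classes, p=11):

[[1, 7, 13], [2, 3, 4, 5, 8], [6], [9, 11], [10, 12, 14, 16], [15]]


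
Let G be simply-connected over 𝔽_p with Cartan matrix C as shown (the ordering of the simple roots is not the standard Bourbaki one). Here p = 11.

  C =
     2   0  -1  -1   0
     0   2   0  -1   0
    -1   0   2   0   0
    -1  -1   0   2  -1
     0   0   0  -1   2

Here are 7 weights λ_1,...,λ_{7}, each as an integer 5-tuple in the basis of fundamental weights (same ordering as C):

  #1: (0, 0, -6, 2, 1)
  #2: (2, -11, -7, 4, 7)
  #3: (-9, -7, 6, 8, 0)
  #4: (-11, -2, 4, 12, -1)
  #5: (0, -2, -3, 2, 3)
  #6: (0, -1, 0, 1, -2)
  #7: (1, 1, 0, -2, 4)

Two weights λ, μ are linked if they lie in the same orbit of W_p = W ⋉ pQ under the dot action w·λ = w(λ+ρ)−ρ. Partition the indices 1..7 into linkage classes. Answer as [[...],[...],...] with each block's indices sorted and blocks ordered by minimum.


Cartan matrix: type D_5 (|W|=1920); un-permuting the 5 rows.

Each λ_j+ρ reduced to Ā_11; 5-tuples below use C's row order:

  1: (3, 0, 1, 1, 1);  2: (2, 2, 0, 1, 0);  3: (1, 1, 1, 1, 4);  4: (1, 0, 1, 1, 1);  5: (1, 1, 1, 1, 4);  6: (1, 0, 1, 1, 1);  7: (1, 1, 1, 1, 4)

4 distinct reps among the 7 weights ⇒ 4 W_11-linkage classes:

[[1], [2], [3, 5, 7], [4, 6]]


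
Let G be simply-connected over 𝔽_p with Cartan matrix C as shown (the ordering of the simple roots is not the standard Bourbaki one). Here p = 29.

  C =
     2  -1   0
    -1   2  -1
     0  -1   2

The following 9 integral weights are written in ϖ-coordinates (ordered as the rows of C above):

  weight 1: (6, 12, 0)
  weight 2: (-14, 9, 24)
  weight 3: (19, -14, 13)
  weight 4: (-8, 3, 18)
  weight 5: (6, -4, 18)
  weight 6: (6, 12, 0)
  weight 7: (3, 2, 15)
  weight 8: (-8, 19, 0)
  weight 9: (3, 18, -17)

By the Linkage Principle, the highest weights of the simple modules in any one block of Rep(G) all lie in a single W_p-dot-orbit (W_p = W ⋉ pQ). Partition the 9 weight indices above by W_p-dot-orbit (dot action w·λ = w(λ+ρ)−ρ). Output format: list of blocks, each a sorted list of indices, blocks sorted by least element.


Cartan matrix: type A_3 (|W|=24); un-permuting the 3 rows.

Ā_29 reps of the 9 weights (A_3, coords as presented):

  λ_1+ρ ↦ (7, 13, 1) · λ_2+ρ ↦ (4, 3, 16) · λ_3+ρ ↦ (7, 13, 1) · λ_4+ρ ↦ (4, 3, 16) · λ_5+ρ ↦ (4, 3, 16) · λ_6+ρ ↦ (7, 13, 1) · λ_7+ρ ↦ (4, 3, 16) · λ_8+ρ ↦ (7, 13, 1) · λ_9+ρ ↦ (4, 3, 16)

These 9 weights hit 2 W_29-dot-orbits; sizes (4, 5):

[[1, 3, 6, 8], [2, 4, 5, 7, 9]]


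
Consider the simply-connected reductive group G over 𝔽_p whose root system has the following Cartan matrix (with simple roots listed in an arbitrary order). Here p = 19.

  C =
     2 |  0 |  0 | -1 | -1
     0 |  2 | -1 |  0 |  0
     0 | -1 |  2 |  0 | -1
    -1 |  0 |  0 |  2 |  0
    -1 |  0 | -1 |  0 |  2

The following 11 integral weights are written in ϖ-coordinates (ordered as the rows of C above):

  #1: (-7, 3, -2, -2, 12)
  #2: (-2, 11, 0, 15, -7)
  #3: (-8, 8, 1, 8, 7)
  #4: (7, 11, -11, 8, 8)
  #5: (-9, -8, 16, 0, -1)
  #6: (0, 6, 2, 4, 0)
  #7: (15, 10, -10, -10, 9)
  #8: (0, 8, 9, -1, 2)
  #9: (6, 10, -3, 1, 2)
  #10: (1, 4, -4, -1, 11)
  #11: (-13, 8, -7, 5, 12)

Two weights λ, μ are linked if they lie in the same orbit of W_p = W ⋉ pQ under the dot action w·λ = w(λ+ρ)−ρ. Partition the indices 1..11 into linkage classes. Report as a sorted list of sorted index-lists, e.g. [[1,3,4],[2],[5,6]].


Dynkin diagram of C (from the 8 off-diagonal −1 entries): A_5.

W_19-reps of the 11 weights in Ā_19 (same 5-coord order as C):

  λ_1 → (1, 3, 1, 6, 5);  λ_2 → (1, 3, 1, 6, 5);  λ_3 → (7, 7, 2, 0, 1);  λ_4 → (7, 7, 2, 0, 1);  λ_5 → (7, 7, 2, 0, 1);  λ_6 → (1, 7, 3, 5, 1);  λ_7 → (7, 7, 2, 0, 1);  λ_8 → (3, 5, 10, 1, 0);  λ_9 → (7, 7, 2, 0, 1);  λ_10 → (2, 2, 3, 0, 9);  λ_11 → (1, 3, 1, 6, 5)

Partition of {1..11} into 5 W_19-dot-orbits:

[[1, 2, 11], [3, 4, 5, 7, 9], [6], [8], [10]]


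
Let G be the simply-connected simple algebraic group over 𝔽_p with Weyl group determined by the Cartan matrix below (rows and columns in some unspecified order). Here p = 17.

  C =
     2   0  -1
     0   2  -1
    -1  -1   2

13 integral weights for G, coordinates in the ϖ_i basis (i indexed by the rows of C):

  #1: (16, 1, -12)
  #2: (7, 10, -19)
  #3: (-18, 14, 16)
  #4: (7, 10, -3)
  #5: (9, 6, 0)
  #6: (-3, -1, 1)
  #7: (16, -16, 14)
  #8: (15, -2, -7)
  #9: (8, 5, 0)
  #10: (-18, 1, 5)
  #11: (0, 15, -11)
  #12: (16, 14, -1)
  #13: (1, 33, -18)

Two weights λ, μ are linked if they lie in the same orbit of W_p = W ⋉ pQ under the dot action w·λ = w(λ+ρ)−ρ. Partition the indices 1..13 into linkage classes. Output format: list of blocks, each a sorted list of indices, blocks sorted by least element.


A_3 Cartan matrix, 3 simple roots permuted; ρ=(1,1,1).

Alcove-folded reps (p=17, 13 weights, presented ϖ-order):

  1: (6, 9, 2);  2: (9, 6, 1);  3: (2, 0, 0);  4: (6, 9, 2);  5: (9, 6, 1);  6: (2, 0, 0);  7: (2, 0, 0);  8: (9, 6, 1);  9: (9, 6, 1);  10: (6, 9, 2);  11: (9, 6, 1);  12: (2, 0, 0);  13: (2, 0, 0)

The 13 indices split into 3 linkage classes (same alcove rep ⇔ same W_17-dot-orbit):

[[1, 4, 10], [2, 5, 8, 9, 11], [3, 6, 7, 12, 13]]


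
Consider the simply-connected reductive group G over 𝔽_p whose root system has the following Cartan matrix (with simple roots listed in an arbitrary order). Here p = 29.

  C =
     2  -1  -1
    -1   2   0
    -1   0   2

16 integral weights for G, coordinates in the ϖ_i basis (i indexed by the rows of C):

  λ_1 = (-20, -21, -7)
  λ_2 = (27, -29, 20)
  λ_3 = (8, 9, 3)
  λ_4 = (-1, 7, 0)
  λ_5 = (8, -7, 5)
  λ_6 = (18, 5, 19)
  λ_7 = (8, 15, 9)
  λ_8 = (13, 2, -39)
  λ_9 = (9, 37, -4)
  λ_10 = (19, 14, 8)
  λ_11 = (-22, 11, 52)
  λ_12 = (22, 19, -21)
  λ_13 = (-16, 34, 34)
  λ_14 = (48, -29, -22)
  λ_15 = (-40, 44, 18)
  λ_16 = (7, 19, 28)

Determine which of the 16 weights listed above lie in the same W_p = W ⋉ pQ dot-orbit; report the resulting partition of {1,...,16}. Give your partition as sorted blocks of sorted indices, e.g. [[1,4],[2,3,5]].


Type A_3, rank 3, |W|=24; reorder rows/cols to standard.

Alcove-folded reps (p=29, 16 weights, presented ϖ-order):

  1: (9, 10, 4);  2: (0, 8, 1);  3: (9, 10, 4);  4: (0, 8, 1);  5: (3, 6, 6);  6: (9, 10, 4);  7: (9, 10, 4);  8: (3, 12, 5);  9: (9, 10, 7);  10: (14, 0, 6);  11: (3, 12, 5);  12: (3, 6, 6);  13: (3, 6, 6);  14: (0, 8, 1);  15: (9, 10, 4);  16: (0, 8, 1)

Grouping the 16 weights by Ā_29-representative: 6 linkage classes.

[[1, 3, 6, 7, 15], [2, 4, 14, 16], [5, 12, 13], [8, 11], [9], [10]]


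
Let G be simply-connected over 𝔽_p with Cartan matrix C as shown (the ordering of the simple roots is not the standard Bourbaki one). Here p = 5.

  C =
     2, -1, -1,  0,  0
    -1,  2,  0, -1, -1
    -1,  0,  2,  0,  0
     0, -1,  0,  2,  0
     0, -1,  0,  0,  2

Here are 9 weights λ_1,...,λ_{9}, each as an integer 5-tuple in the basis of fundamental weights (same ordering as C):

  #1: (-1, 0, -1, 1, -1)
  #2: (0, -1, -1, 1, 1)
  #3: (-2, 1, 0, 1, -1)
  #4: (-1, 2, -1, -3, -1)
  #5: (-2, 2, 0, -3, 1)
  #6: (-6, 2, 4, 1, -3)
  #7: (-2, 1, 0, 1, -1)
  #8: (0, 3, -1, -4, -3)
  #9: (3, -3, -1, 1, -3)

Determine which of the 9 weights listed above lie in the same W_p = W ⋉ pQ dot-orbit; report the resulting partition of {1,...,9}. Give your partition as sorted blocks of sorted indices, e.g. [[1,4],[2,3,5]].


C ↔ D_5 under row/col permutation; |W(D_5)| = 1920.

Ā_5 reps of the 9 weights (D_5, coords as presented):

    λ_1 → (0, 1, 0, 2, 0)
    λ_2 → (0, 0, 0, 2, 2)
    λ_3 → (0, 1, 0, 2, 0)
    λ_4 → (0, 1, 0, 2, 0)
    λ_5 → (0, 0, 0, 2, 2)
    λ_6 → (0, 0, 0, 2, 2)
    λ_7 → (0, 1, 0, 2, 0)
    λ_8 → (0, 1, 0, 2, 1)
    λ_9 → (0, 0, 0, 2, 2)

Partition of {1..9} into 3 W_5-dot-orbits:

[[1, 3, 4, 7], [2, 5, 6, 9], [8]]


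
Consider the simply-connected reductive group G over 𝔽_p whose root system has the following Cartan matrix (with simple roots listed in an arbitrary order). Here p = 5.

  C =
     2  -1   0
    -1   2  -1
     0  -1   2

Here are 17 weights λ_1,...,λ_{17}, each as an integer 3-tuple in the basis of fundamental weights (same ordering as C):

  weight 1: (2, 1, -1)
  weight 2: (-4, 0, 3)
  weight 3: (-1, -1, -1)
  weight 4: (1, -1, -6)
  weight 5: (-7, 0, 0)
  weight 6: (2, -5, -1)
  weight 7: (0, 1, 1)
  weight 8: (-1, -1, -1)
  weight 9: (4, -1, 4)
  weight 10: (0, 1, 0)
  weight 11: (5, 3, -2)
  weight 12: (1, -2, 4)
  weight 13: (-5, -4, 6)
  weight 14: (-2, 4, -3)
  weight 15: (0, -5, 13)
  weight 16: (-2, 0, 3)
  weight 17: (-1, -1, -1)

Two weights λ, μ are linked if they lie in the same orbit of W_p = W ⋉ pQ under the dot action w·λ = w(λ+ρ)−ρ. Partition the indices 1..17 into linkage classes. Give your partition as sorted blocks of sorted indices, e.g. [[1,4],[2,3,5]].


A_3 Cartan matrix, 3 simple roots permuted; ρ=(1,1,1).

Ā_5 reps of the 17 weights (A_3, coords as presented):

  [1] (3, 2, 0) · [2] (1, 2, 2) · [3] (0, 0, 0) · [4] (3, 2, 0) · [5] (0, 1, 3) · [6] (0, 1, 3) · [7] (1, 2, 2) · [8] (0, 0, 0) · [9] (0, 0, 0) · [10] (1, 2, 1) · [11] (0, 1, 3) · [12] (0, 1, 3) · [13] (1, 2, 2) · [14] (1, 2, 2) · [15] (0, 1, 3) · [16] (1, 0, 4) · [17] (0, 0, 0)

These 17 weights hit 6 W_5-dot-orbits; sizes (2, 4, 4, 5, 1, 1):

[[1, 4], [2, 7, 13, 14], [3, 8, 9, 17], [5, 6, 11, 12, 15], [10], [16]]
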